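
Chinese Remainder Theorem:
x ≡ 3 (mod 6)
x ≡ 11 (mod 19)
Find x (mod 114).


M = 6*19 = 114
M1 = M/6 = 19, M2 = M/19 = 6
M1^(-1) mod 6 = 1, M2^(-1) mod 19 = 16
x = 3*19*1 + 11*6*16 = 1113
1113 mod 114 = 87
Check: 87 mod 6 = 3 ✓, 87 mod 19 = 11 ✓

x ≡ 87 (mod 114)


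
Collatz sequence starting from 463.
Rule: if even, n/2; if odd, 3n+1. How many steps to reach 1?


463 → 1390 → 695 → 2086 → 1043 → 3130 → 1565 → 4696 → 2348 → 1174 → 587 → 1762 → 881 → 2644 → 1322 → 661 → 1984 → 992 → 496 → 248 → 124 → 62 → 31 → 94 → 47 → 142 → 71 → 214 → 107 → 322 → 161 → 484 → 242 → 121 → 364 → 182 → 91 → 274 → 137 → 412 → 206 → 103 → 310 → 155 → 466 → 233 → 700 → 350 → 175 → 526 → 263 → 790 → 395 → 1186 → 593 → 1780 → 890 → 445 → 1336 → 668 → 334 → 167 → 502 → 251 → 754 → 377 → 1132 → 566 → 283 → 850 → 425 → 1276 → 638 → 319 → 958 → 479 → 1438 → 719 → 2158 → 1079 → 3238 → 1619 → 4858 → 2429 → 7288 → 3644 → 1822 → 911 → 2734 → 1367 → 4102 → 2051 → 6154 → 3077 → 9232 → 4616 → 2308 → 1154 → 577 → 1732 → 866 → 433 → 1300 → 650 → 325 → 976 → 488 → 244 → 122 → 61 → 184 → 92 → 46 → 23 → 70 → 35 → 106 → 53 → 160 → 80 → 40 → 20 → 10 → 5 → 16 → 8 → 4 → 2 → 1
Total steps = 128

128 steps


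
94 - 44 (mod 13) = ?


94 - 44 = 50
50 mod 13 = 11


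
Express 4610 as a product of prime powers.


4610 / 2 = 2305
2305 / 5 = 461
461 / 461 = 1
4610 = 2 × 5 × 461


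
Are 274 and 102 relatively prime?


Euclidean algorithm:
274 = 2 * 102 + 70
102 = 1 * 70 + 32
70 = 2 * 32 + 6
32 = 5 * 6 + 2
6 = 3 * 2 + 0
GCD(274, 102) = 2

No, not coprime (GCD = 2)


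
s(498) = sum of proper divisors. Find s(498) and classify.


Proper divisors: 1, 2, 3, 6, 83, 166, 249
Sum = 1 + 2 + 3 + 6 + 83 + 166 + 249 = 510
510 > 498 → abundant

s(498) = 510 (abundant)


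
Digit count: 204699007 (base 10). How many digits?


204699007 has 9 digits in base 10
floor(log10(204699007)) + 1 = floor(8.3111) + 1 = 9

9 digits (base 10)


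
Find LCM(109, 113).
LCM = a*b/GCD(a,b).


GCD(109, 113) = 1
LCM = 109*113/1 = 12317/1 = 12317

LCM = 12317


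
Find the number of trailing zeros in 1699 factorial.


floor(1699/5) = 339
floor(1699/25) = 67
floor(1699/125) = 13
floor(1699/625) = 2
Total = 421

421 trailing zeros


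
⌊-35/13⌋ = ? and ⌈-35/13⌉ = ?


-35/13 = -2.6923
floor = -3
ceil = -2

floor = -3, ceil = -2


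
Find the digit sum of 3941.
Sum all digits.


3 + 9 + 4 + 1 = 17


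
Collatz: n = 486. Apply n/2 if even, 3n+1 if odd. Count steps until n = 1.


486 → 243 → 730 → 365 → 1096 → 548 → 274 → 137 → 412 → 206 → 103 → 310 → 155 → 466 → 233 → 700 → 350 → 175 → 526 → 263 → 790 → 395 → 1186 → 593 → 1780 → 890 → 445 → 1336 → 668 → 334 → 167 → 502 → 251 → 754 → 377 → 1132 → 566 → 283 → 850 → 425 → 1276 → 638 → 319 → 958 → 479 → 1438 → 719 → 2158 → 1079 → 3238 → 1619 → 4858 → 2429 → 7288 → 3644 → 1822 → 911 → 2734 → 1367 → 4102 → 2051 → 6154 → 3077 → 9232 → 4616 → 2308 → 1154 → 577 → 1732 → 866 → 433 → 1300 → 650 → 325 → 976 → 488 → 244 → 122 → 61 → 184 → 92 → 46 → 23 → 70 → 35 → 106 → 53 → 160 → 80 → 40 → 20 → 10 → 5 → 16 → 8 → 4 → 2 → 1
Total steps = 97

97 steps


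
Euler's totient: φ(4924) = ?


4924 = 2^2 × 1231
Prime factors: 2, 1231
φ(4924) = 4924 × (1-1/2) × (1-1/1231)
= 4924 × 1/2 × 1230/1231 = 2460

φ(4924) = 2460


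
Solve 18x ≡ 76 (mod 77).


GCD(18, 77) = 1, unique solution
a^(-1) mod 77 = 30
x = 30 * 76 mod 77 = 47

x ≡ 47 (mod 77)


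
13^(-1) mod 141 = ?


Use the extended Euclidean algorithm on (141, 13); each row r = 141*s + 13*t:
r=141, s=1, t=0
r=13, s=0, t=1
q=10: r=11, s=1, t=-10   [141*(1) + 13*(-10) = 11]
q=1: r=2, s=-1, t=11   [141*(-1) + 13*(11) = 2]
q=5: r=1, s=6, t=-65   [141*(6) + 13*(-65) = 1]
q=2: r=0, s=-13, t=141   [141*(-13) + 13*(141) = 0]
GCD = 1 with t = -65, so 13*(-65) ≡ 1 (mod 141)
Inverse = -65 mod 141 = 76
Check: 13 * 76 = 988 ≡ 1 (mod 141)

13^(-1) ≡ 76 (mod 141)


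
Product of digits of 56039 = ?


5 × 6 × 0 × 3 × 9 = 0


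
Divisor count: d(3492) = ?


3492 = 2^2 × 3^2 × 97^1
d(3492) = (2+1) × (2+1) × (1+1) = 18

18 divisors


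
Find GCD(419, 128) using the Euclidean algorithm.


419 = 3 * 128 + 35
128 = 3 * 35 + 23
35 = 1 * 23 + 12
23 = 1 * 12 + 11
12 = 1 * 11 + 1
11 = 11 * 1 + 0
GCD = 1


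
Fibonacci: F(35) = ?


Sequence: 1, 1, 2, 3, 5, 8, 13, 21, 34, 55, 89, 144, 233, 377, 610, 987, 1597, 2584, 4181, 6765, 10946, 17711, 28657, 46368, 75025, 121393, 196418, 317811, 514229, 832040, 1346269, 2178309, 3524578, 5702887, 9227465
F(35) = 9227465


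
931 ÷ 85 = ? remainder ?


931 = 85 * 10 + 81
Check: 850 + 81 = 931

q = 10, r = 81


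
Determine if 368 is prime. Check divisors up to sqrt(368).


368 / 2 = 184 (exact division)
368 is NOT prime.

No, 368 is not prime


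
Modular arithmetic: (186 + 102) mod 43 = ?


186 + 102 = 288
288 mod 43 = 30


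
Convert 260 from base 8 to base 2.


260 (base 8) = 176 (decimal)
176 (decimal) = 10110000 (base 2)


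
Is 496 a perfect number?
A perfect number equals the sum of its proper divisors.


Proper divisors of 496: 1, 2, 4, 8, 16, 31, 62, 124, 248
Sum = 1 + 2 + 4 + 8 + 16 + 31 + 62 + 124 + 248 = 496

Yes, 496 is perfect (496 = 496)


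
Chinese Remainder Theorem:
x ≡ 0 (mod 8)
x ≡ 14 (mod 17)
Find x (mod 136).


M = 8*17 = 136
M1 = M/8 = 17, M2 = M/17 = 8
M1^(-1) mod 8 = 1, M2^(-1) mod 17 = 15
x = 0*17*1 + 14*8*15 = 1680
1680 mod 136 = 48
Check: 48 mod 8 = 0 ✓, 48 mod 17 = 14 ✓

x ≡ 48 (mod 136)


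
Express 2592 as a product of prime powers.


2592 / 2 = 1296
1296 / 2 = 648
648 / 2 = 324
324 / 2 = 162
162 / 2 = 81
81 / 3 = 27
27 / 3 = 9
9 / 3 = 3
3 / 3 = 1
2592 = 2^5 × 3^4


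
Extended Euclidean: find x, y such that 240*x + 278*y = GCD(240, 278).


Tabular extended Euclidean (each row: r = 240*s + 278*t):
r=240, s=1, t=0
r=278, s=0, t=1
q=0: r=240, s=1, t=0   [240*(1) + 278*(0) = 240]
q=1: r=38, s=-1, t=1   [240*(-1) + 278*(1) = 38]
q=6: r=12, s=7, t=-6   [240*(7) + 278*(-6) = 12]
q=3: r=2, s=-22, t=19   [240*(-22) + 278*(19) = 2]
q=6: r=0, s=139, t=-120   [240*(139) + 278*(-120) = 0]
GCD = 2; from the row with r=2: x=-22, y=19
Check: 240*(-22) + 278*(19) = -5280 + 5282 = 2

GCD = 2, x = -22, y = 19


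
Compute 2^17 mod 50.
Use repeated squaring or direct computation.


2^1 mod 50 = 2
2^2 mod 50 = 4
2^3 mod 50 = 8
2^4 mod 50 = 16
2^5 mod 50 = 32
2^6 mod 50 = 14
2^7 mod 50 = 28
2^8 mod 50 = 6
2^9 mod 50 = 12
2^10 mod 50 = 24
2^11 mod 50 = 48
2^12 mod 50 = 46
2^13 mod 50 = 42
2^14 mod 50 = 34
2^15 mod 50 = 18
2^16 mod 50 = 36
2^17 mod 50 = 22


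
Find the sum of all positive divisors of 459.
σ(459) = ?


Divisors of 459: 1, 3, 9, 17, 27, 51, 153, 459
Sum = 1 + 3 + 9 + 17 + 27 + 51 + 153 + 459 = 720

σ(459) = 720


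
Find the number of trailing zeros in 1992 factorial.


floor(1992/5) = 398
floor(1992/25) = 79
floor(1992/125) = 15
floor(1992/625) = 3
Total = 495

495 trailing zeros


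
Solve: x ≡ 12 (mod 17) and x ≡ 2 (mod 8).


M = 17*8 = 136
M1 = M/17 = 8, M2 = M/8 = 17
M1^(-1) mod 17 = 15, M2^(-1) mod 8 = 1
x = 12*8*15 + 2*17*1 = 1474
1474 mod 136 = 114
Check: 114 mod 17 = 12 ✓, 114 mod 8 = 2 ✓

x ≡ 114 (mod 136)


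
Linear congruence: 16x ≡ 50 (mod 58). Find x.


GCD(16, 58) = 2 divides 50
Divide: 8x ≡ 25 (mod 29)
x ≡ 14 (mod 29)


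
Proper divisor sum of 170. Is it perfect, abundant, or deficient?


Proper divisors: 1, 2, 5, 10, 17, 34, 85
Sum = 1 + 2 + 5 + 10 + 17 + 34 + 85 = 154
154 < 170 → deficient

s(170) = 154 (deficient)


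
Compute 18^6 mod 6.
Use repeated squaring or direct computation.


18^1 mod 6 = 0
18^2 mod 6 = 0
18^3 mod 6 = 0
18^4 mod 6 = 0
18^5 mod 6 = 0
18^6 mod 6 = 0


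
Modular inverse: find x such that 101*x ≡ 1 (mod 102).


Use the extended Euclidean algorithm on (102, 101); each row r = 102*s + 101*t:
r=102, s=1, t=0
r=101, s=0, t=1
q=1: r=1, s=1, t=-1   [102*(1) + 101*(-1) = 1]
q=101: r=0, s=-101, t=102   [102*(-101) + 101*(102) = 0]
GCD = 1 with t = -1, so 101*(-1) ≡ 1 (mod 102)
Inverse = -1 mod 102 = 101
Check: 101 * 101 = 10201 ≡ 1 (mod 102)

101^(-1) ≡ 101 (mod 102)


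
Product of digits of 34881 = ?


3 × 4 × 8 × 8 × 1 = 768


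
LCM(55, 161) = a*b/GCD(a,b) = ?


GCD(55, 161) = 1
LCM = 55*161/1 = 8855/1 = 8855

LCM = 8855


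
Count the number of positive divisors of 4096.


4096 = 2^12
d(4096) = (12+1) = 13

13 divisors


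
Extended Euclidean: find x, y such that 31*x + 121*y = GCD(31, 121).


Tabular extended Euclidean (each row: r = 31*s + 121*t):
r=31, s=1, t=0
r=121, s=0, t=1
q=0: r=31, s=1, t=0   [31*(1) + 121*(0) = 31]
q=3: r=28, s=-3, t=1   [31*(-3) + 121*(1) = 28]
q=1: r=3, s=4, t=-1   [31*(4) + 121*(-1) = 3]
q=9: r=1, s=-39, t=10   [31*(-39) + 121*(10) = 1]
q=3: r=0, s=121, t=-31   [31*(121) + 121*(-31) = 0]
GCD = 1; from the row with r=1: x=-39, y=10
Check: 31*(-39) + 121*(10) = -1209 + 1210 = 1

GCD = 1, x = -39, y = 10


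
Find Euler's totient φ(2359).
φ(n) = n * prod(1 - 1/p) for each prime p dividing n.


2359 = 7 × 337
Prime factors: 7, 337
φ(2359) = 2359 × (1-1/7) × (1-1/337)
= 2359 × 6/7 × 336/337 = 2016

φ(2359) = 2016


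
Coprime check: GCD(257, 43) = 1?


Euclidean algorithm:
257 = 5 * 43 + 42
43 = 1 * 42 + 1
42 = 42 * 1 + 0
GCD(257, 43) = 1

Yes, coprime (GCD = 1)


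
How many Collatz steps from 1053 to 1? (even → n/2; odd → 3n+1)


1053 → 3160 → 1580 → 790 → 395 → 1186 → 593 → 1780 → 890 → 445 → 1336 → 668 → 334 → 167 → 502 → 251 → 754 → 377 → 1132 → 566 → 283 → 850 → 425 → 1276 → 638 → 319 → 958 → 479 → 1438 → 719 → 2158 → 1079 → 3238 → 1619 → 4858 → 2429 → 7288 → 3644 → 1822 → 911 → 2734 → 1367 → 4102 → 2051 → 6154 → 3077 → 9232 → 4616 → 2308 → 1154 → 577 → 1732 → 866 → 433 → 1300 → 650 → 325 → 976 → 488 → 244 → 122 → 61 → 184 → 92 → 46 → 23 → 70 → 35 → 106 → 53 → 160 → 80 → 40 → 20 → 10 → 5 → 16 → 8 → 4 → 2 → 1
Total steps = 80

80 steps


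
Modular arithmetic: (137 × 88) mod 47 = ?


137 × 88 = 12056
12056 mod 47 = 24


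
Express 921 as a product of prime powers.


921 / 3 = 307
307 / 307 = 1
921 = 3 × 307


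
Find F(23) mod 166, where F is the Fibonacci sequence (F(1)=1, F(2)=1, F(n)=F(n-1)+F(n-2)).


F(k) mod 166 for k=1..23:
1, 1, 2, 3, 5, 8, 13, 21, 34, 55, 89, 144, 67, 45, 112, 157, 103, 94, 31, 125, 156, 115, 105
F(23) mod 166 = 105


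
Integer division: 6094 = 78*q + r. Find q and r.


6094 = 78 * 78 + 10
Check: 6084 + 10 = 6094

q = 78, r = 10


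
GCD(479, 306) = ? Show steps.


479 = 1 * 306 + 173
306 = 1 * 173 + 133
173 = 1 * 133 + 40
133 = 3 * 40 + 13
40 = 3 * 13 + 1
13 = 13 * 1 + 0
GCD = 1


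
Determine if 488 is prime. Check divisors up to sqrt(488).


488 / 2 = 244 (exact division)
488 is NOT prime.

No, 488 is not prime


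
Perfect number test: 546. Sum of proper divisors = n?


Proper divisors of 546: 1, 2, 3, 6, 7, 13, 14, 21, 26, 39, 42, 78, 91, 182, 273
Sum = 1 + 2 + 3 + 6 + 7 + 13 + 14 + 21 + 26 + 39 + 42 + 78 + 91 + 182 + 273 = 798

No, 546 is not perfect (798 ≠ 546)


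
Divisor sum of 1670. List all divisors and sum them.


Divisors of 1670: 1, 2, 5, 10, 167, 334, 835, 1670
Sum = 1 + 2 + 5 + 10 + 167 + 334 + 835 + 1670 = 3024

σ(1670) = 3024


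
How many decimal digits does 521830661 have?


521830661 has 9 digits in base 10
floor(log10(521830661)) + 1 = floor(8.7175) + 1 = 9

9 digits (base 10)


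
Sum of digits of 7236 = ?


7 + 2 + 3 + 6 = 18


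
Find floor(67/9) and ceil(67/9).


67/9 = 7.4444
floor = 7
ceil = 8

floor = 7, ceil = 8


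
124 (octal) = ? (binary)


124 (base 8) = 84 (decimal)
84 (decimal) = 1010100 (base 2)


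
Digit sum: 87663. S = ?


8 + 7 + 6 + 6 + 3 = 30


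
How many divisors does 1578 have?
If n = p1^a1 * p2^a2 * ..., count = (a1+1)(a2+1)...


1578 = 2^1 × 3^1 × 263^1
d(1578) = (1+1) × (1+1) × (1+1) = 8

8 divisors


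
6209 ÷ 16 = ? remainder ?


6209 = 16 * 388 + 1
Check: 6208 + 1 = 6209

q = 388, r = 1


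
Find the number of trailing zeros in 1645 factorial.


floor(1645/5) = 329
floor(1645/25) = 65
floor(1645/125) = 13
floor(1645/625) = 2
Total = 409

409 trailing zeros


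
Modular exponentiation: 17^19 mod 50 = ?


17^1 mod 50 = 17
17^2 mod 50 = 39
17^3 mod 50 = 13
17^4 mod 50 = 21
17^5 mod 50 = 7
17^6 mod 50 = 19
17^7 mod 50 = 23
17^8 mod 50 = 41
17^9 mod 50 = 47
17^10 mod 50 = 49
17^11 mod 50 = 33
17^12 mod 50 = 11
17^13 mod 50 = 37
17^14 mod 50 = 29
17^15 mod 50 = 43
17^16 mod 50 = 31
17^17 mod 50 = 27
17^18 mod 50 = 9
17^19 mod 50 = 3


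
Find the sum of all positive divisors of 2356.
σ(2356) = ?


Divisors of 2356: 1, 2, 4, 19, 31, 38, 62, 76, 124, 589, 1178, 2356
Sum = 1 + 2 + 4 + 19 + 31 + 38 + 62 + 76 + 124 + 589 + 1178 + 2356 = 4480

σ(2356) = 4480


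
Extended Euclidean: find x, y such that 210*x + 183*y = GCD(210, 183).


Tabular extended Euclidean (each row: r = 210*s + 183*t):
r=210, s=1, t=0
r=183, s=0, t=1
q=1: r=27, s=1, t=-1   [210*(1) + 183*(-1) = 27]
q=6: r=21, s=-6, t=7   [210*(-6) + 183*(7) = 21]
q=1: r=6, s=7, t=-8   [210*(7) + 183*(-8) = 6]
q=3: r=3, s=-27, t=31   [210*(-27) + 183*(31) = 3]
q=2: r=0, s=61, t=-70   [210*(61) + 183*(-70) = 0]
GCD = 3; from the row with r=3: x=-27, y=31
Check: 210*(-27) + 183*(31) = -5670 + 5673 = 3

GCD = 3, x = -27, y = 31


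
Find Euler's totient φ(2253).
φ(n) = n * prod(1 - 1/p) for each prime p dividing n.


2253 = 3 × 751
Prime factors: 3, 751
φ(2253) = 2253 × (1-1/3) × (1-1/751)
= 2253 × 2/3 × 750/751 = 1500

φ(2253) = 1500


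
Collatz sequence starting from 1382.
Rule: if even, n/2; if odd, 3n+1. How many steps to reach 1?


1382 → 691 → 2074 → 1037 → 3112 → 1556 → 778 → 389 → 1168 → 584 → 292 → 146 → 73 → 220 → 110 → 55 → 166 → 83 → 250 → 125 → 376 → 188 → 94 → 47 → 142 → 71 → 214 → 107 → 322 → 161 → 484 → 242 → 121 → 364 → 182 → 91 → 274 → 137 → 412 → 206 → 103 → 310 → 155 → 466 → 233 → 700 → 350 → 175 → 526 → 263 → 790 → 395 → 1186 → 593 → 1780 → 890 → 445 → 1336 → 668 → 334 → 167 → 502 → 251 → 754 → 377 → 1132 → 566 → 283 → 850 → 425 → 1276 → 638 → 319 → 958 → 479 → 1438 → 719 → 2158 → 1079 → 3238 → 1619 → 4858 → 2429 → 7288 → 3644 → 1822 → 911 → 2734 → 1367 → 4102 → 2051 → 6154 → 3077 → 9232 → 4616 → 2308 → 1154 → 577 → 1732 → 866 → 433 → 1300 → 650 → 325 → 976 → 488 → 244 → 122 → 61 → 184 → 92 → 46 → 23 → 70 → 35 → 106 → 53 → 160 → 80 → 40 → 20 → 10 → 5 → 16 → 8 → 4 → 2 → 1
Total steps = 127

127 steps


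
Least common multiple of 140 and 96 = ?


GCD(140, 96) = 4
LCM = 140*96/4 = 13440/4 = 3360

LCM = 3360


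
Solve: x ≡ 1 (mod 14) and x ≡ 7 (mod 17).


M = 14*17 = 238
M1 = M/14 = 17, M2 = M/17 = 14
M1^(-1) mod 14 = 5, M2^(-1) mod 17 = 11
x = 1*17*5 + 7*14*11 = 1163
1163 mod 238 = 211
Check: 211 mod 14 = 1 ✓, 211 mod 17 = 7 ✓

x ≡ 211 (mod 238)


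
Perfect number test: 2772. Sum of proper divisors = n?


Proper divisors of 2772: 1, 2, 3, 4, 6, 7, 9, 11, 12, 14, 18, 21, 22, 28, 33, 36, 42, 44, 63, 66, 77, 84, 99, 126, 132, 154, 198, 231, 252, 308, 396, 462, 693, 924, 1386
Sum = 1 + 2 + 3 + 4 + 6 + 7 + 9 + 11 + 12 + 14 + 18 + 21 + 22 + 28 + 33 + 36 + 42 + 44 + 63 + 66 + 77 + 84 + 99 + 126 + 132 + 154 + 198 + 231 + 252 + 308 + 396 + 462 + 693 + 924 + 1386 = 5964

No, 2772 is not perfect (5964 ≠ 2772)


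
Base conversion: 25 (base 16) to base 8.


25 (base 16) = 37 (decimal)
37 (decimal) = 45 (base 8)


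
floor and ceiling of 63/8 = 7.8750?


63/8 = 7.8750
floor = 7
ceil = 8

floor = 7, ceil = 8


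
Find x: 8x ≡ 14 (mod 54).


GCD(8, 54) = 2 divides 14
Divide: 4x ≡ 7 (mod 27)
x ≡ 22 (mod 27)


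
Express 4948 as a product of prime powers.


4948 / 2 = 2474
2474 / 2 = 1237
1237 / 1237 = 1
4948 = 2^2 × 1237


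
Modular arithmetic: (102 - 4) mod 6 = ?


102 - 4 = 98
98 mod 6 = 2


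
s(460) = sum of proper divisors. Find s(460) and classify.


Proper divisors: 1, 2, 4, 5, 10, 20, 23, 46, 92, 115, 230
Sum = 1 + 2 + 4 + 5 + 10 + 20 + 23 + 46 + 92 + 115 + 230 = 548
548 > 460 → abundant

s(460) = 548 (abundant)


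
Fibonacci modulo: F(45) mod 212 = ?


F(k) mod 212 for k=1..45:
1, 1, 2, 3, 5, 8, 13, 21, 34, 55, 89, 144, 21, 165, 186, 139, 113, 40, 153, 193, 134, 115, 37, 152, 189, 129, 106, 23, 129, 152, 69, 9, 78, 87, 165, 40, 205, 33, 26, 59, 85, 144, 17, 161, 178
F(45) mod 212 = 178


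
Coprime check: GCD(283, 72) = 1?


Euclidean algorithm:
283 = 3 * 72 + 67
72 = 1 * 67 + 5
67 = 13 * 5 + 2
5 = 2 * 2 + 1
2 = 2 * 1 + 0
GCD(283, 72) = 1

Yes, coprime (GCD = 1)


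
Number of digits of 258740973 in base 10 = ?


258740973 has 9 digits in base 10
floor(log10(258740973)) + 1 = floor(8.4129) + 1 = 9

9 digits (base 10)


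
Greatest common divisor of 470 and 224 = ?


470 = 2 * 224 + 22
224 = 10 * 22 + 4
22 = 5 * 4 + 2
4 = 2 * 2 + 0
GCD = 2


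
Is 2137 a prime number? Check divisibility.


Check divisors up to sqrt(2137) = 46.2277
No divisors found.
2137 is prime.

Yes, 2137 is prime


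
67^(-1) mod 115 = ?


Use the extended Euclidean algorithm on (115, 67); each row r = 115*s + 67*t:
r=115, s=1, t=0
r=67, s=0, t=1
q=1: r=48, s=1, t=-1   [115*(1) + 67*(-1) = 48]
q=1: r=19, s=-1, t=2   [115*(-1) + 67*(2) = 19]
q=2: r=10, s=3, t=-5   [115*(3) + 67*(-5) = 10]
q=1: r=9, s=-4, t=7   [115*(-4) + 67*(7) = 9]
q=1: r=1, s=7, t=-12   [115*(7) + 67*(-12) = 1]
q=9: r=0, s=-67, t=115   [115*(-67) + 67*(115) = 0]
GCD = 1 with t = -12, so 67*(-12) ≡ 1 (mod 115)
Inverse = -12 mod 115 = 103
Check: 67 * 103 = 6901 ≡ 1 (mod 115)

67^(-1) ≡ 103 (mod 115)


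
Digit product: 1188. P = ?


1 × 1 × 8 × 8 = 64


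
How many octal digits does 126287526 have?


126287526 in base 8 = 741577246
Number of digits = 9

9 digits (base 8)


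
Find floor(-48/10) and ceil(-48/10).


-48/10 = -4.8000
floor = -5
ceil = -4

floor = -5, ceil = -4


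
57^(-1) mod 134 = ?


Use the extended Euclidean algorithm on (134, 57); each row r = 134*s + 57*t:
r=134, s=1, t=0
r=57, s=0, t=1
q=2: r=20, s=1, t=-2   [134*(1) + 57*(-2) = 20]
q=2: r=17, s=-2, t=5   [134*(-2) + 57*(5) = 17]
q=1: r=3, s=3, t=-7   [134*(3) + 57*(-7) = 3]
q=5: r=2, s=-17, t=40   [134*(-17) + 57*(40) = 2]
q=1: r=1, s=20, t=-47   [134*(20) + 57*(-47) = 1]
q=2: r=0, s=-57, t=134   [134*(-57) + 57*(134) = 0]
GCD = 1 with t = -47, so 57*(-47) ≡ 1 (mod 134)
Inverse = -47 mod 134 = 87
Check: 57 * 87 = 4959 ≡ 1 (mod 134)

57^(-1) ≡ 87 (mod 134)


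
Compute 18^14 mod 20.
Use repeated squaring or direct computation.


18^1 mod 20 = 18
18^2 mod 20 = 4
18^3 mod 20 = 12
18^4 mod 20 = 16
18^5 mod 20 = 8
18^6 mod 20 = 4
18^7 mod 20 = 12
18^8 mod 20 = 16
18^9 mod 20 = 8
18^10 mod 20 = 4
18^11 mod 20 = 12
18^12 mod 20 = 16
18^13 mod 20 = 8
18^14 mod 20 = 4


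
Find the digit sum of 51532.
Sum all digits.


5 + 1 + 5 + 3 + 2 = 16


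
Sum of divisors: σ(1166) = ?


Divisors of 1166: 1, 2, 11, 22, 53, 106, 583, 1166
Sum = 1 + 2 + 11 + 22 + 53 + 106 + 583 + 1166 = 1944

σ(1166) = 1944


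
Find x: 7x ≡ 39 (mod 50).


GCD(7, 50) = 1, unique solution
a^(-1) mod 50 = 43
x = 43 * 39 mod 50 = 27

x ≡ 27 (mod 50)


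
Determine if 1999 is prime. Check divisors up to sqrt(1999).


Check divisors up to sqrt(1999) = 44.7102
No divisors found.
1999 is prime.

Yes, 1999 is prime


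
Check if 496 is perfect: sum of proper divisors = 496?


Proper divisors of 496: 1, 2, 4, 8, 16, 31, 62, 124, 248
Sum = 1 + 2 + 4 + 8 + 16 + 31 + 62 + 124 + 248 = 496

Yes, 496 is perfect (496 = 496)


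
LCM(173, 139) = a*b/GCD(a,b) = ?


GCD(173, 139) = 1
LCM = 173*139/1 = 24047/1 = 24047

LCM = 24047


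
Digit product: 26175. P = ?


2 × 6 × 1 × 7 × 5 = 420


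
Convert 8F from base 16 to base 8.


8F (base 16) = 143 (decimal)
143 (decimal) = 217 (base 8)


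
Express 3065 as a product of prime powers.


3065 / 5 = 613
613 / 613 = 1
3065 = 5 × 613


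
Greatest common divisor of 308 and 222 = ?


308 = 1 * 222 + 86
222 = 2 * 86 + 50
86 = 1 * 50 + 36
50 = 1 * 36 + 14
36 = 2 * 14 + 8
14 = 1 * 8 + 6
8 = 1 * 6 + 2
6 = 3 * 2 + 0
GCD = 2


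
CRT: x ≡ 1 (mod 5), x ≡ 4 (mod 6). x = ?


M = 5*6 = 30
M1 = M/5 = 6, M2 = M/6 = 5
M1^(-1) mod 5 = 1, M2^(-1) mod 6 = 5
x = 1*6*1 + 4*5*5 = 106
106 mod 30 = 16
Check: 16 mod 5 = 1 ✓, 16 mod 6 = 4 ✓

x ≡ 16 (mod 30)


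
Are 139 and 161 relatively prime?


Euclidean algorithm:
161 = 1 * 139 + 22
139 = 6 * 22 + 7
22 = 3 * 7 + 1
7 = 7 * 1 + 0
GCD(139, 161) = 1

Yes, coprime (GCD = 1)


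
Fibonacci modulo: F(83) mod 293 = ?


F(k) mod 293 for k=1..83:
1, 1, 2, 3, 5, 8, 13, 21, 34, 55, 89, 144, 233, 84, 24, 108, 132, 240, 79, 26, 105, 131, 236, 74, 17, 91, 108, 199, 14, 213, 227, 147, 81, 228, 16, 244, 260, 211, 178, 96, 274, 77, 58, 135, 193, 35, 228, 263, 198, 168, 73, 241, 21, 262, 283, 252, 242, 201, 150, 58, 208, 266, 181, 154, 42, 196, 238, 141, 86, 227, 20, 247, 267, 221, 195, 123, 25, 148, 173, 28, 201, 229, 137
F(83) mod 293 = 137


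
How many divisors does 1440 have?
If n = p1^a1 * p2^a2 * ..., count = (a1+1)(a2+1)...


1440 = 2^5 × 3^2 × 5^1
d(1440) = (5+1) × (2+1) × (1+1) = 36

36 divisors


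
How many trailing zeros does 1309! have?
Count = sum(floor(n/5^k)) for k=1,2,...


floor(1309/5) = 261
floor(1309/25) = 52
floor(1309/125) = 10
floor(1309/625) = 2
Total = 325

325 trailing zeros


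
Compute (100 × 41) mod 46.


100 × 41 = 4100
4100 mod 46 = 6


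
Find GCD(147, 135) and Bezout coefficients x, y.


Tabular extended Euclidean (each row: r = 147*s + 135*t):
r=147, s=1, t=0
r=135, s=0, t=1
q=1: r=12, s=1, t=-1   [147*(1) + 135*(-1) = 12]
q=11: r=3, s=-11, t=12   [147*(-11) + 135*(12) = 3]
q=4: r=0, s=45, t=-49   [147*(45) + 135*(-49) = 0]
GCD = 3; from the row with r=3: x=-11, y=12
Check: 147*(-11) + 135*(12) = -1617 + 1620 = 3

GCD = 3, x = -11, y = 12


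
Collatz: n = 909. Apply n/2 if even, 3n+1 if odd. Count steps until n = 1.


909 → 2728 → 1364 → 682 → 341 → 1024 → 512 → 256 → 128 → 64 → 32 → 16 → 8 → 4 → 2 → 1
Total steps = 15

15 steps


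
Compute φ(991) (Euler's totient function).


991 = 991
Prime factors: 991
φ(991) = 991 × (1-1/991)
= 991 × 990/991 = 990

φ(991) = 990


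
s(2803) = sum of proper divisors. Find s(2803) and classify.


Proper divisors: 1
Sum = 1 = 1
1 < 2803 → deficient

s(2803) = 1 (deficient)


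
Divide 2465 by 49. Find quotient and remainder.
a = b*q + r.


2465 = 49 * 50 + 15
Check: 2450 + 15 = 2465

q = 50, r = 15


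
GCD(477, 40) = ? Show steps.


477 = 11 * 40 + 37
40 = 1 * 37 + 3
37 = 12 * 3 + 1
3 = 3 * 1 + 0
GCD = 1


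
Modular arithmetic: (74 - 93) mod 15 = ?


74 - 93 = -19
-19 mod 15 = 11


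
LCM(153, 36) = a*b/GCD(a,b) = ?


GCD(153, 36) = 9
LCM = 153*36/9 = 5508/9 = 612

LCM = 612


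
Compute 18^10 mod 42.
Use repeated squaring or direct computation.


18^1 mod 42 = 18
18^2 mod 42 = 30
18^3 mod 42 = 36
18^4 mod 42 = 18
18^5 mod 42 = 30
18^6 mod 42 = 36
18^7 mod 42 = 18
18^8 mod 42 = 30
18^9 mod 42 = 36
18^10 mod 42 = 18


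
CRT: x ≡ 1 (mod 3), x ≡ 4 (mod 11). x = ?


M = 3*11 = 33
M1 = M/3 = 11, M2 = M/11 = 3
M1^(-1) mod 3 = 2, M2^(-1) mod 11 = 4
x = 1*11*2 + 4*3*4 = 70
70 mod 33 = 4
Check: 4 mod 3 = 1 ✓, 4 mod 11 = 4 ✓

x ≡ 4 (mod 33)


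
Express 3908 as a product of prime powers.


3908 / 2 = 1954
1954 / 2 = 977
977 / 977 = 1
3908 = 2^2 × 977


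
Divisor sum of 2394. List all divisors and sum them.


Divisors of 2394: 1, 2, 3, 6, 7, 9, 14, 18, 19, 21, 38, 42, 57, 63, 114, 126, 133, 171, 266, 342, 399, 798, 1197, 2394
Sum = 1 + 2 + 3 + 6 + 7 + 9 + 14 + 18 + 19 + 21 + 38 + 42 + 57 + 63 + 114 + 126 + 133 + 171 + 266 + 342 + 399 + 798 + 1197 + 2394 = 6240

σ(2394) = 6240


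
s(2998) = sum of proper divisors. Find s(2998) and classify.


Proper divisors: 1, 2, 1499
Sum = 1 + 2 + 1499 = 1502
1502 < 2998 → deficient

s(2998) = 1502 (deficient)


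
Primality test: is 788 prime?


788 / 2 = 394 (exact division)
788 is NOT prime.

No, 788 is not prime


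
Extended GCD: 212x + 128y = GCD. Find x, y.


Tabular extended Euclidean (each row: r = 212*s + 128*t):
r=212, s=1, t=0
r=128, s=0, t=1
q=1: r=84, s=1, t=-1   [212*(1) + 128*(-1) = 84]
q=1: r=44, s=-1, t=2   [212*(-1) + 128*(2) = 44]
q=1: r=40, s=2, t=-3   [212*(2) + 128*(-3) = 40]
q=1: r=4, s=-3, t=5   [212*(-3) + 128*(5) = 4]
q=10: r=0, s=32, t=-53   [212*(32) + 128*(-53) = 0]
GCD = 4; from the row with r=4: x=-3, y=5
Check: 212*(-3) + 128*(5) = -636 + 640 = 4

GCD = 4, x = -3, y = 5


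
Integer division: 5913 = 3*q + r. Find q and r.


5913 = 3 * 1971 + 0
Check: 5913 + 0 = 5913

q = 1971, r = 0


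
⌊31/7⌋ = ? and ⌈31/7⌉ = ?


31/7 = 4.4286
floor = 4
ceil = 5

floor = 4, ceil = 5


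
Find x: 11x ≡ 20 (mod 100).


GCD(11, 100) = 1, unique solution
a^(-1) mod 100 = 91
x = 91 * 20 mod 100 = 20

x ≡ 20 (mod 100)


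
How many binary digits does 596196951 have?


596196951 in base 2 = 100011100010010011111001010111
Number of digits = 30

30 digits (base 2)


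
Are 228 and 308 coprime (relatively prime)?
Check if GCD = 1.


Euclidean algorithm:
308 = 1 * 228 + 80
228 = 2 * 80 + 68
80 = 1 * 68 + 12
68 = 5 * 12 + 8
12 = 1 * 8 + 4
8 = 2 * 4 + 0
GCD(228, 308) = 4

No, not coprime (GCD = 4)


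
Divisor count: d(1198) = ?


1198 = 2^1 × 599^1
d(1198) = (1+1) × (1+1) = 4

4 divisors


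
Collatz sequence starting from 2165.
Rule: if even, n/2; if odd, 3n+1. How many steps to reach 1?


2165 → 6496 → 3248 → 1624 → 812 → 406 → 203 → 610 → 305 → 916 → 458 → 229 → 688 → 344 → 172 → 86 → 43 → 130 → 65 → 196 → 98 → 49 → 148 → 74 → 37 → 112 → 56 → 28 → 14 → 7 → 22 → 11 → 34 → 17 → 52 → 26 → 13 → 40 → 20 → 10 → 5 → 16 → 8 → 4 → 2 → 1
Total steps = 45

45 steps


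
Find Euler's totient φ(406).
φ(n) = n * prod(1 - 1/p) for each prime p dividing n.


406 = 2 × 7 × 29
Prime factors: 2, 7, 29
φ(406) = 406 × (1-1/2) × (1-1/7) × (1-1/29)
= 406 × 1/2 × 6/7 × 28/29 = 168

φ(406) = 168


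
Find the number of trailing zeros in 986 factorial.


floor(986/5) = 197
floor(986/25) = 39
floor(986/125) = 7
floor(986/625) = 1
Total = 244

244 trailing zeros


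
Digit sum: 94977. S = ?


9 + 4 + 9 + 7 + 7 = 36


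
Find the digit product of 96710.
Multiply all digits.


9 × 6 × 7 × 1 × 0 = 0


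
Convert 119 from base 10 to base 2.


119 (base 10) = 119 (decimal)
119 (decimal) = 1110111 (base 2)


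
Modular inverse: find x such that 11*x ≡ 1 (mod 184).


Use the extended Euclidean algorithm on (184, 11); each row r = 184*s + 11*t:
r=184, s=1, t=0
r=11, s=0, t=1
q=16: r=8, s=1, t=-16   [184*(1) + 11*(-16) = 8]
q=1: r=3, s=-1, t=17   [184*(-1) + 11*(17) = 3]
q=2: r=2, s=3, t=-50   [184*(3) + 11*(-50) = 2]
q=1: r=1, s=-4, t=67   [184*(-4) + 11*(67) = 1]
q=2: r=0, s=11, t=-184   [184*(11) + 11*(-184) = 0]
GCD = 1 with t = 67, so 11*(67) ≡ 1 (mod 184)
Inverse = 67 mod 184 = 67
Check: 11 * 67 = 737 ≡ 1 (mod 184)

11^(-1) ≡ 67 (mod 184)


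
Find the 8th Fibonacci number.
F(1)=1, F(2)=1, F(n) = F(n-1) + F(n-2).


Sequence: 1, 1, 2, 3, 5, 8, 13, 21
F(8) = 21


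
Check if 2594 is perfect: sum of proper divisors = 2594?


Proper divisors of 2594: 1, 2, 1297
Sum = 1 + 2 + 1297 = 1300

No, 2594 is not perfect (1300 ≠ 2594)


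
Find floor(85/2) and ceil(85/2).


85/2 = 42.5000
floor = 42
ceil = 43

floor = 42, ceil = 43


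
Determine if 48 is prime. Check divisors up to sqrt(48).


48 / 2 = 24 (exact division)
48 is NOT prime.

No, 48 is not prime


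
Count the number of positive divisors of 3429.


3429 = 3^3 × 127^1
d(3429) = (3+1) × (1+1) = 8

8 divisors


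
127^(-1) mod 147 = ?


Use the extended Euclidean algorithm on (147, 127); each row r = 147*s + 127*t:
r=147, s=1, t=0
r=127, s=0, t=1
q=1: r=20, s=1, t=-1   [147*(1) + 127*(-1) = 20]
q=6: r=7, s=-6, t=7   [147*(-6) + 127*(7) = 7]
q=2: r=6, s=13, t=-15   [147*(13) + 127*(-15) = 6]
q=1: r=1, s=-19, t=22   [147*(-19) + 127*(22) = 1]
q=6: r=0, s=127, t=-147   [147*(127) + 127*(-147) = 0]
GCD = 1 with t = 22, so 127*(22) ≡ 1 (mod 147)
Inverse = 22 mod 147 = 22
Check: 127 * 22 = 2794 ≡ 1 (mod 147)

127^(-1) ≡ 22 (mod 147)


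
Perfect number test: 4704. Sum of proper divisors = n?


Proper divisors of 4704: 1, 2, 3, 4, 6, 7, 8, 12, 14, 16, 21, 24, 28, 32, 42, 48, 49, 56, 84, 96, 98, 112, 147, 168, 196, 224, 294, 336, 392, 588, 672, 784, 1176, 1568, 2352
Sum = 1 + 2 + 3 + 4 + 6 + 7 + 8 + 12 + 14 + 16 + 21 + 24 + 28 + 32 + 42 + 48 + 49 + 56 + 84 + 96 + 98 + 112 + 147 + 168 + 196 + 224 + 294 + 336 + 392 + 588 + 672 + 784 + 1176 + 1568 + 2352 = 9660

No, 4704 is not perfect (9660 ≠ 4704)


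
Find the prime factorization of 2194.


2194 / 2 = 1097
1097 / 1097 = 1
2194 = 2 × 1097


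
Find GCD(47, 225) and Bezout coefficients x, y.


Tabular extended Euclidean (each row: r = 47*s + 225*t):
r=47, s=1, t=0
r=225, s=0, t=1
q=0: r=47, s=1, t=0   [47*(1) + 225*(0) = 47]
q=4: r=37, s=-4, t=1   [47*(-4) + 225*(1) = 37]
q=1: r=10, s=5, t=-1   [47*(5) + 225*(-1) = 10]
q=3: r=7, s=-19, t=4   [47*(-19) + 225*(4) = 7]
q=1: r=3, s=24, t=-5   [47*(24) + 225*(-5) = 3]
q=2: r=1, s=-67, t=14   [47*(-67) + 225*(14) = 1]
q=3: r=0, s=225, t=-47   [47*(225) + 225*(-47) = 0]
GCD = 1; from the row with r=1: x=-67, y=14
Check: 47*(-67) + 225*(14) = -3149 + 3150 = 1

GCD = 1, x = -67, y = 14


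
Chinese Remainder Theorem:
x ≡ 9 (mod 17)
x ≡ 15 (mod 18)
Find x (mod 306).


M = 17*18 = 306
M1 = M/17 = 18, M2 = M/18 = 17
M1^(-1) mod 17 = 1, M2^(-1) mod 18 = 17
x = 9*18*1 + 15*17*17 = 4497
4497 mod 306 = 213
Check: 213 mod 17 = 9 ✓, 213 mod 18 = 15 ✓

x ≡ 213 (mod 306)


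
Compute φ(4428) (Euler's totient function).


4428 = 2^2 × 3^3 × 41
Prime factors: 2, 3, 41
φ(4428) = 4428 × (1-1/2) × (1-1/3) × (1-1/41)
= 4428 × 1/2 × 2/3 × 40/41 = 1440

φ(4428) = 1440


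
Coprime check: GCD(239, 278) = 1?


Euclidean algorithm:
278 = 1 * 239 + 39
239 = 6 * 39 + 5
39 = 7 * 5 + 4
5 = 1 * 4 + 1
4 = 4 * 1 + 0
GCD(239, 278) = 1

Yes, coprime (GCD = 1)


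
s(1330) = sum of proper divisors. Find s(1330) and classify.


Proper divisors: 1, 2, 5, 7, 10, 14, 19, 35, 38, 70, 95, 133, 190, 266, 665
Sum = 1 + 2 + 5 + 7 + 10 + 14 + 19 + 35 + 38 + 70 + 95 + 133 + 190 + 266 + 665 = 1550
1550 > 1330 → abundant

s(1330) = 1550 (abundant)


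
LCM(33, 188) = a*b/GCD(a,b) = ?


GCD(33, 188) = 1
LCM = 33*188/1 = 6204/1 = 6204

LCM = 6204


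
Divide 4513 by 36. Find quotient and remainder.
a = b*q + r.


4513 = 36 * 125 + 13
Check: 4500 + 13 = 4513

q = 125, r = 13


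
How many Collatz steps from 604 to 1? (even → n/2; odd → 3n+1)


604 → 302 → 151 → 454 → 227 → 682 → 341 → 1024 → 512 → 256 → 128 → 64 → 32 → 16 → 8 → 4 → 2 → 1
Total steps = 17

17 steps


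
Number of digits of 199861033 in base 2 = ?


199861033 in base 2 = 1011111010011010001100101001
Number of digits = 28

28 digits (base 2)


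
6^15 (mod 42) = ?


6^1 mod 42 = 6
6^2 mod 42 = 36
6^3 mod 42 = 6
6^4 mod 42 = 36
6^5 mod 42 = 6
6^6 mod 42 = 36
6^7 mod 42 = 6
6^8 mod 42 = 36
6^9 mod 42 = 6
6^10 mod 42 = 36
6^11 mod 42 = 6
6^12 mod 42 = 36
6^13 mod 42 = 6
6^14 mod 42 = 36
6^15 mod 42 = 6


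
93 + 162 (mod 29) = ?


93 + 162 = 255
255 mod 29 = 23


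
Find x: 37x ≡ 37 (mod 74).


GCD(37, 74) = 37 divides 37
Divide: 1x ≡ 1 (mod 2)
x ≡ 1 (mod 2)


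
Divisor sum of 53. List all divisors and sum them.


Divisors of 53: 1, 53
Sum = 1 + 53 = 54

σ(53) = 54


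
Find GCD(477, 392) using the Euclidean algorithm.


477 = 1 * 392 + 85
392 = 4 * 85 + 52
85 = 1 * 52 + 33
52 = 1 * 33 + 19
33 = 1 * 19 + 14
19 = 1 * 14 + 5
14 = 2 * 5 + 4
5 = 1 * 4 + 1
4 = 4 * 1 + 0
GCD = 1


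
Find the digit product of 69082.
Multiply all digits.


6 × 9 × 0 × 8 × 2 = 0


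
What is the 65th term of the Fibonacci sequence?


Sequence: 1, 1, 2, 3, 5, 8, 13, 21, 34, 55, 89, 144, 233, 377, 610, 987, 1597, 2584, 4181, 6765, 10946, 17711, 28657, 46368, 75025, 121393, 196418, 317811, 514229, 832040, 1346269, 2178309, 3524578, 5702887, 9227465, 14930352, 24157817, 39088169, 63245986, 102334155, 165580141, 267914296, 433494437, 701408733, 1134903170, 1836311903, 2971215073, 4807526976, 7778742049, 12586269025, 20365011074, 32951280099, 53316291173, 86267571272, 139583862445, 225851433717, 365435296162, 591286729879, 956722026041, 1548008755920, 2504730781961, 4052739537881, 6557470319842, 10610209857723, 17167680177565
F(65) = 17167680177565


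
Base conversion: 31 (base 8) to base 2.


31 (base 8) = 25 (decimal)
25 (decimal) = 11001 (base 2)


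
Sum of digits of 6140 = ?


6 + 1 + 4 + 0 = 11


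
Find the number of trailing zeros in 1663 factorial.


floor(1663/5) = 332
floor(1663/25) = 66
floor(1663/125) = 13
floor(1663/625) = 2
Total = 413

413 trailing zeros


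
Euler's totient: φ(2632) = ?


2632 = 2^3 × 7 × 47
Prime factors: 2, 7, 47
φ(2632) = 2632 × (1-1/2) × (1-1/7) × (1-1/47)
= 2632 × 1/2 × 6/7 × 46/47 = 1104

φ(2632) = 1104


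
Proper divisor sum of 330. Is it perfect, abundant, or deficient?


Proper divisors: 1, 2, 3, 5, 6, 10, 11, 15, 22, 30, 33, 55, 66, 110, 165
Sum = 1 + 2 + 3 + 5 + 6 + 10 + 11 + 15 + 22 + 30 + 33 + 55 + 66 + 110 + 165 = 534
534 > 330 → abundant

s(330) = 534 (abundant)


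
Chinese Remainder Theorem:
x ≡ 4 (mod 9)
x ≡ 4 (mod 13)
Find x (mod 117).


M = 9*13 = 117
M1 = M/9 = 13, M2 = M/13 = 9
M1^(-1) mod 9 = 7, M2^(-1) mod 13 = 3
x = 4*13*7 + 4*9*3 = 472
472 mod 117 = 4
Check: 4 mod 9 = 4 ✓, 4 mod 13 = 4 ✓

x ≡ 4 (mod 117)


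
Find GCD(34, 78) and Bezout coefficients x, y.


Tabular extended Euclidean (each row: r = 34*s + 78*t):
r=34, s=1, t=0
r=78, s=0, t=1
q=0: r=34, s=1, t=0   [34*(1) + 78*(0) = 34]
q=2: r=10, s=-2, t=1   [34*(-2) + 78*(1) = 10]
q=3: r=4, s=7, t=-3   [34*(7) + 78*(-3) = 4]
q=2: r=2, s=-16, t=7   [34*(-16) + 78*(7) = 2]
q=2: r=0, s=39, t=-17   [34*(39) + 78*(-17) = 0]
GCD = 2; from the row with r=2: x=-16, y=7
Check: 34*(-16) + 78*(7) = -544 + 546 = 2

GCD = 2, x = -16, y = 7


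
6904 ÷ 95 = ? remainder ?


6904 = 95 * 72 + 64
Check: 6840 + 64 = 6904

q = 72, r = 64


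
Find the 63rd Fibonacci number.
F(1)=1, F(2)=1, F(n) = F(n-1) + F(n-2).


Sequence: 1, 1, 2, 3, 5, 8, 13, 21, 34, 55, 89, 144, 233, 377, 610, 987, 1597, 2584, 4181, 6765, 10946, 17711, 28657, 46368, 75025, 121393, 196418, 317811, 514229, 832040, 1346269, 2178309, 3524578, 5702887, 9227465, 14930352, 24157817, 39088169, 63245986, 102334155, 165580141, 267914296, 433494437, 701408733, 1134903170, 1836311903, 2971215073, 4807526976, 7778742049, 12586269025, 20365011074, 32951280099, 53316291173, 86267571272, 139583862445, 225851433717, 365435296162, 591286729879, 956722026041, 1548008755920, 2504730781961, 4052739537881, 6557470319842
F(63) = 6557470319842


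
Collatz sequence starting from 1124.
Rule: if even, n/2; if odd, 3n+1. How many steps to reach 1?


1124 → 562 → 281 → 844 → 422 → 211 → 634 → 317 → 952 → 476 → 238 → 119 → 358 → 179 → 538 → 269 → 808 → 404 → 202 → 101 → 304 → 152 → 76 → 38 → 19 → 58 → 29 → 88 → 44 → 22 → 11 → 34 → 17 → 52 → 26 → 13 → 40 → 20 → 10 → 5 → 16 → 8 → 4 → 2 → 1
Total steps = 44

44 steps


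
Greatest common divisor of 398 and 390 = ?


398 = 1 * 390 + 8
390 = 48 * 8 + 6
8 = 1 * 6 + 2
6 = 3 * 2 + 0
GCD = 2


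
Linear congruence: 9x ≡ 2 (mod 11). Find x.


GCD(9, 11) = 1, unique solution
a^(-1) mod 11 = 5
x = 5 * 2 mod 11 = 10

x ≡ 10 (mod 11)


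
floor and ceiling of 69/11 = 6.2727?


69/11 = 6.2727
floor = 6
ceil = 7

floor = 6, ceil = 7


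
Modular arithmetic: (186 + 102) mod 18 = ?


186 + 102 = 288
288 mod 18 = 0


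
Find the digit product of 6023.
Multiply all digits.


6 × 0 × 2 × 3 = 0


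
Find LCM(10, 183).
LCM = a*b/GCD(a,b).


GCD(10, 183) = 1
LCM = 10*183/1 = 1830/1 = 1830

LCM = 1830


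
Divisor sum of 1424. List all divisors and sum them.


Divisors of 1424: 1, 2, 4, 8, 16, 89, 178, 356, 712, 1424
Sum = 1 + 2 + 4 + 8 + 16 + 89 + 178 + 356 + 712 + 1424 = 2790

σ(1424) = 2790


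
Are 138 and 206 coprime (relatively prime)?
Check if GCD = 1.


Euclidean algorithm:
206 = 1 * 138 + 68
138 = 2 * 68 + 2
68 = 34 * 2 + 0
GCD(138, 206) = 2

No, not coprime (GCD = 2)


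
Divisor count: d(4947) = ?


4947 = 3^1 × 17^1 × 97^1
d(4947) = (1+1) × (1+1) × (1+1) = 8

8 divisors


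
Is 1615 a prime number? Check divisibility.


1615 / 5 = 323 (exact division)
1615 is NOT prime.

No, 1615 is not prime


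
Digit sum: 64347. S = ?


6 + 4 + 3 + 4 + 7 = 24


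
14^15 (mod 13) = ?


14^1 mod 13 = 1
14^2 mod 13 = 1
14^3 mod 13 = 1
14^4 mod 13 = 1
14^5 mod 13 = 1
14^6 mod 13 = 1
14^7 mod 13 = 1
14^8 mod 13 = 1
14^9 mod 13 = 1
14^10 mod 13 = 1
14^11 mod 13 = 1
14^12 mod 13 = 1
14^13 mod 13 = 1
14^14 mod 13 = 1
14^15 mod 13 = 1


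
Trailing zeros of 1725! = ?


floor(1725/5) = 345
floor(1725/25) = 69
floor(1725/125) = 13
floor(1725/625) = 2
Total = 429

429 trailing zeros


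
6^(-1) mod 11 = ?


Use the extended Euclidean algorithm on (11, 6); each row r = 11*s + 6*t:
r=11, s=1, t=0
r=6, s=0, t=1
q=1: r=5, s=1, t=-1   [11*(1) + 6*(-1) = 5]
q=1: r=1, s=-1, t=2   [11*(-1) + 6*(2) = 1]
q=5: r=0, s=6, t=-11   [11*(6) + 6*(-11) = 0]
GCD = 1 with t = 2, so 6*(2) ≡ 1 (mod 11)
Inverse = 2 mod 11 = 2
Check: 6 * 2 = 12 ≡ 1 (mod 11)

6^(-1) ≡ 2 (mod 11)


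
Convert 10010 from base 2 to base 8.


10010 (base 2) = 18 (decimal)
18 (decimal) = 22 (base 8)


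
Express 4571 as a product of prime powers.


4571 / 7 = 653
653 / 653 = 1
4571 = 7 × 653


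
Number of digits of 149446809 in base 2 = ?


149446809 in base 2 = 1000111010000110000010011001
Number of digits = 28

28 digits (base 2)


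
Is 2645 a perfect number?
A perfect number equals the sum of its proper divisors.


Proper divisors of 2645: 1, 5, 23, 115, 529
Sum = 1 + 5 + 23 + 115 + 529 = 673

No, 2645 is not perfect (673 ≠ 2645)


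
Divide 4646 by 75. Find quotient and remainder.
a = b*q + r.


4646 = 75 * 61 + 71
Check: 4575 + 71 = 4646

q = 61, r = 71


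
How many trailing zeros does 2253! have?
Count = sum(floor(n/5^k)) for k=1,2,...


floor(2253/5) = 450
floor(2253/25) = 90
floor(2253/125) = 18
floor(2253/625) = 3
Total = 561

561 trailing zeros


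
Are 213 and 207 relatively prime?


Euclidean algorithm:
213 = 1 * 207 + 6
207 = 34 * 6 + 3
6 = 2 * 3 + 0
GCD(213, 207) = 3

No, not coprime (GCD = 3)
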